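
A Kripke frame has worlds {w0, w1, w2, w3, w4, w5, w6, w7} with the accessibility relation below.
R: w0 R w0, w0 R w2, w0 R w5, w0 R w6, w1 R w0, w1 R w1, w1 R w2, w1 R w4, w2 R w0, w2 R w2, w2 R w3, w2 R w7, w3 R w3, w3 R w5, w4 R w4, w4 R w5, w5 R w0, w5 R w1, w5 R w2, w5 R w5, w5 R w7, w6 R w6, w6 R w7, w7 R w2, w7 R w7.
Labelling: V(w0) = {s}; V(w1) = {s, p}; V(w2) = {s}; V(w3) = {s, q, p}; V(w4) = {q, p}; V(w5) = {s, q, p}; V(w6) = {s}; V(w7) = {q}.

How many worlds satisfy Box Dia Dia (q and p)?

Let φ = Box Dia Dia (q and p). Evaluate φ at each world:
  w0 (successors {w0, w2, w5, w6}): φ is false.
  w1 (successors {w0, w1, w2, w4}): φ is true.
  w2 (successors {w0, w2, w3, w7}): φ is true.
  w3 (successors {w3, w5}): φ is true.
  w4 (successors {w4, w5}): φ is true.
  w5 (successors {w0, w1, w2, w5, w7}): φ is true.
  w6 (successors {w6, w7}): φ is false.
  w7 (successors {w2, w7}): φ is true.
For instance, at w5:
  At w5: Box Dia Dia (q and p) requires Dia Dia (q and p) at every successor {w0, w1, w2, w5, w7}.
    At w0: Dia Dia (q and p) is true.
    At w1: Dia Dia (q and p) is true.
    At w2: Dia Dia (q and p) is true.
    At w5: Dia Dia (q and p) is true.
    At w7: Dia Dia (q and p) is true.
  So Box Dia Dia (q and p) is true at w5.
Satisfying worlds: {w1, w2, w3, w4, w5, w7}

6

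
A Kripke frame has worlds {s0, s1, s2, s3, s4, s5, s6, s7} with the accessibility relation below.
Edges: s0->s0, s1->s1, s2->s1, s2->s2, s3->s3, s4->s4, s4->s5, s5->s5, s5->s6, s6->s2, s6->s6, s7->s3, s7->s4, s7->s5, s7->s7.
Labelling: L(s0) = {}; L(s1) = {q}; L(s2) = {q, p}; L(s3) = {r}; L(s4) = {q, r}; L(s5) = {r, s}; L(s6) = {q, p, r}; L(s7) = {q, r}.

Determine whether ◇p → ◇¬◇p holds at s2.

Yes

Recall that ◇ψ holds at a world iff ψ holds at some accessible world.
At s2: ◇p is true, ◇¬◇p is true, so ◇p → ◇¬◇p is true.
  At s2: ◇p requires p at some successor in {s1, s2}.
    p holds at s2, so ◇p is true at s2.
  At s2: ◇¬◇p requires ¬◇p at some successor in {s1, s2}.
    ¬◇p holds at s1, so ◇¬◇p is true at s2.
      At s1: ◇p is false, so ¬◇p is true.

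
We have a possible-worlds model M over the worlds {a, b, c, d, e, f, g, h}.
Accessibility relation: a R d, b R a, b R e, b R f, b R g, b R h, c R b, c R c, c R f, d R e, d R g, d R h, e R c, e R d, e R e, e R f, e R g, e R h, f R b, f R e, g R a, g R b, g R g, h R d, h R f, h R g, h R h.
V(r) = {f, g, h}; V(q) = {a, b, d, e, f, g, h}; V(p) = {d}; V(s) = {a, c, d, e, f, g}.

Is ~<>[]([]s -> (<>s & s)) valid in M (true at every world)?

No

Recall that []ψ holds at a world iff ψ holds at every accessible world, and <>ψ holds iff ψ holds at some accessible world.
Let φ = ~<>[]([]s -> (<>s & s)). Evaluate φ at each world:
  a (successors {d}): φ is false.
  b (successors {a, e, f, g, h}): φ is false.
  c (successors {b, c, f}): φ is false.
  d (successors {e, g, h}): φ is false.
  e (successors {c, d, e, f, g, h}): φ is false.
  f (successors {b, e}): φ is false.
  g (successors {a, b, g}): φ is false.
  h (successors {d, f, g, h}): φ is false.
Detail at a (counterexample):
  At a: <>[]([]s -> (<>s & s)) is true, so ~<>[]([]s -> (<>s & s)) is false.
    At a: <>[]([]s -> (<>s & s)) requires []([]s -> (<>s & s)) at some successor in {d}.
      []([]s -> (<>s & s)) holds at d, so <>[]([]s -> (<>s & s)) is true at a.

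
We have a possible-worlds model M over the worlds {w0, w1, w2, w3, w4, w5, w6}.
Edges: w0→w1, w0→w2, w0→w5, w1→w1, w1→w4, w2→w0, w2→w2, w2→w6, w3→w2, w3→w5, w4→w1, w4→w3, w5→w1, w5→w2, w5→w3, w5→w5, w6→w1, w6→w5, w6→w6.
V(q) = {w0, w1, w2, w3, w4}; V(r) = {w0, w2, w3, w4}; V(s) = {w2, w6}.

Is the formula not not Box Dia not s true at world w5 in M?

At w5: not Box Dia not s is false, so not not Box Dia not s is true.
  At w5: Box Dia not s is true, so not Box Dia not s is false.
    At w5: Box Dia not s requires Dia not s at every successor {w1, w2, w3, w5}.
      At w1: Dia not s is true.
      At w2: Dia not s is true.
      At w3: Dia not s is true.
      At w5: Dia not s is true.
    So Box Dia not s is true at w5.

Yes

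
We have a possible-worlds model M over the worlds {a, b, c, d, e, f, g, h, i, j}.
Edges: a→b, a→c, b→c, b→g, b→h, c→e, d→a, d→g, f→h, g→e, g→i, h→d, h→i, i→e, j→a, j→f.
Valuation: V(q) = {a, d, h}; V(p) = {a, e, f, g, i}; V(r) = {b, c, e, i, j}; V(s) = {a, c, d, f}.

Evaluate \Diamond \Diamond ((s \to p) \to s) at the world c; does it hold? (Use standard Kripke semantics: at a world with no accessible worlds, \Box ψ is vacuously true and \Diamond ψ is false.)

No

At c: \Diamond \Diamond ((s \to p) \to s) requires \Diamond ((s \to p) \to s) at some successor in {e}.
  At e: \Diamond ((s \to p) \to s) is false.
So \Diamond \Diamond ((s \to p) \to s) is false at c.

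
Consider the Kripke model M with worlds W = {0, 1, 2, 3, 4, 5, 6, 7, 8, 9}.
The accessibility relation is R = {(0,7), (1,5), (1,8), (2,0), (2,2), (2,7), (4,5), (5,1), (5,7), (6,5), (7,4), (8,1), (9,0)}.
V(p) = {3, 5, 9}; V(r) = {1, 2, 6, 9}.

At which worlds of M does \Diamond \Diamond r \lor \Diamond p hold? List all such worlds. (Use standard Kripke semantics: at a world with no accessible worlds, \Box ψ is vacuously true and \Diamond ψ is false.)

1, 2, 4, 6

Recall that \Diamond ψ holds at a world iff ψ holds at some accessible world.
Let φ = \Diamond \Diamond r \lor \Diamond p. Evaluate φ at each world:
  0 (successors {7}): φ is false.
  1 (successors {5, 8}): φ is true.
  2 (successors {0, 2, 7}): φ is true.
  3 (successors ∅): φ is false.
  4 (successors {5}): φ is true.
  5 (successors {1, 7}): φ is false.
  6 (successors {5}): φ is true.
  7 (successors {4}): φ is false.
  8 (successors {1}): φ is false.
  9 (successors {0}): φ is false.
For instance, at 9:
  At 9: \Diamond \Diamond r is false, \Diamond p is false, so \Diamond \Diamond r \lor \Diamond p is false.
    At 9: \Diamond \Diamond r requires \Diamond r at some successor in {0}.
      At 0: \Diamond r is false.
    So \Diamond \Diamond r is false at 9.
    At 9: \Diamond p requires p at some successor in {0}.
      At 0: p is false.
    So \Diamond p is false at 9.
Satisfying worlds: {1, 2, 4, 6}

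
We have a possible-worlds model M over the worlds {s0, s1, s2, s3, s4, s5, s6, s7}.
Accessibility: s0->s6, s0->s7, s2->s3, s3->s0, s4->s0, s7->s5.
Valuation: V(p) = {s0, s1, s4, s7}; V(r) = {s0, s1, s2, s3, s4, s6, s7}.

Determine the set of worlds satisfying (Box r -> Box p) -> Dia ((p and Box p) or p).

s0, s2, s3, s4

Let φ = (Box r -> Box p) -> Dia ((p and Box p) or p). Evaluate φ at each world:
  s0 (successors {s6, s7}): φ is true.
  s1 (successors ∅): φ is false.
  s2 (successors {s3}): φ is true.
  s3 (successors {s0}): φ is true.
  s4 (successors {s0}): φ is true.
  s5 (successors ∅): φ is false.
  s6 (successors ∅): φ is false.
  s7 (successors {s5}): φ is false.
For instance, at s2:
  At s2: Box r -> Box p is false, Dia ((p and Box p) or p) is false, so (Box r -> Box p) -> Dia ((p and Box p) or p) is true.
    At s2: Box r is true, Box p is false, so Box r -> Box p is false.
      At s2: Box r requires r at every successor {s3}.
        At s3: r is true.
      So Box r is true at s2.
      At s2: Box p requires p at every successor {s3}.
        p fails at s3, so Box p is false at s2.
    At s2: Dia ((p and Box p) or p) requires (p and Box p) or p at some successor in {s3}.
      At s3: (p and Box p) or p is false.
    So Dia ((p and Box p) or p) is false at s2.
Satisfying worlds: {s0, s2, s3, s4}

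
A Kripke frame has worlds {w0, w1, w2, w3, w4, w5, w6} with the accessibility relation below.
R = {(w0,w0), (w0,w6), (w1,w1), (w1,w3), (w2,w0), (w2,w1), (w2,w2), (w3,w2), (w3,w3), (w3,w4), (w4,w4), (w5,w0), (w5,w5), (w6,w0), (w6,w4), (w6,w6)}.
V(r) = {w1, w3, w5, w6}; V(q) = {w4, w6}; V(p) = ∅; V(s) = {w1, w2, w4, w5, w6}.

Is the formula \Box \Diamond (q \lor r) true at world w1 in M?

At w1: \Box \Diamond (q \lor r) requires \Diamond (q \lor r) at every successor {w1, w3}.
    At w1: \Diamond (q \lor r) requires q \lor r at some successor in {w1, w3}.
      q \lor r holds at w1, so \Diamond (q \lor r) is true at w1.
    At w3: \Diamond (q \lor r) requires q \lor r at some successor in {w2, w3, w4}.
      q \lor r holds at w3, so \Diamond (q \lor r) is true at w3.
So \Box \Diamond (q \lor r) is true at w1.

Yes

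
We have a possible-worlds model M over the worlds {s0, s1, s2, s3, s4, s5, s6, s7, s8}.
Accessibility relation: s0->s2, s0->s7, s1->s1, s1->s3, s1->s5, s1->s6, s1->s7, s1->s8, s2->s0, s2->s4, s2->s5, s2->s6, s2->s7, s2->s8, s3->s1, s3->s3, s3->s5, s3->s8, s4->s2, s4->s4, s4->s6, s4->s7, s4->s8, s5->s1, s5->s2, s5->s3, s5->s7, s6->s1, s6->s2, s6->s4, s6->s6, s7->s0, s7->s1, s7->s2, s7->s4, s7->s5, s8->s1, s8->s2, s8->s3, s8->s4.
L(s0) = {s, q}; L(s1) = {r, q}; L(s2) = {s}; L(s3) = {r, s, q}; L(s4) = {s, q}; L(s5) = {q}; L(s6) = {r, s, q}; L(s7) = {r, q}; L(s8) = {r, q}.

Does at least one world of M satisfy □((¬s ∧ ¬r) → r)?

Recall that □ψ holds at a world iff ψ holds at every accessible world, and ◇ψ holds iff ψ holds at some accessible world.
Let φ = □((¬s ∧ ¬r) → r). Evaluate φ at each world:
  s0 (successors {s2, s7}): φ is true.
  s1 (successors {s1, s3, s5, s6, s7, s8}): φ is false.
  s2 (successors {s0, s4, s5, s6, s7, s8}): φ is false.
  s3 (successors {s1, s3, s5, s8}): φ is false.
  s4 (successors {s2, s4, s6, s7, s8}): φ is true.
  s5 (successors {s1, s2, s3, s7}): φ is true.
  s6 (successors {s1, s2, s4, s6}): φ is true.
  s7 (successors {s0, s1, s2, s4, s5}): φ is false.
  s8 (successors {s1, s2, s3, s4}): φ is true.
Detail at s0 (witness):
  At s0: □((¬s ∧ ¬r) → r) requires (¬s ∧ ¬r) → r at every successor {s2, s7}.
    At s2: (¬s ∧ ¬r) → r is true.
    At s7: (¬s ∧ ¬r) → r is true.
  So □((¬s ∧ ¬r) → r) is true at s0.

Yes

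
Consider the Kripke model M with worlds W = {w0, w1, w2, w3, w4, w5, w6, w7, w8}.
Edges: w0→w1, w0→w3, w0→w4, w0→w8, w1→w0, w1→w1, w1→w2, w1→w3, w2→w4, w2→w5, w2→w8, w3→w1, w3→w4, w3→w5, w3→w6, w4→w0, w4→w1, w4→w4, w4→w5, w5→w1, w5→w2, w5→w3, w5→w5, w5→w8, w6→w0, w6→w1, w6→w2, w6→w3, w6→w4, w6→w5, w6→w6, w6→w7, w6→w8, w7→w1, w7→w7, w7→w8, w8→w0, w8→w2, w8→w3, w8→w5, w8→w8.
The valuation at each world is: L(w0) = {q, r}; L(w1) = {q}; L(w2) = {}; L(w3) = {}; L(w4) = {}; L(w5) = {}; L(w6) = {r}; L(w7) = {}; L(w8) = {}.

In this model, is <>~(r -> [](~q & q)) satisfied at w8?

Yes

At w8: <>~(r -> [](~q & q)) requires ~(r -> [](~q & q)) at some successor in {w0, w2, w3, w5, w8}.
  ~(r -> [](~q & q)) holds at w0, so <>~(r -> [](~q & q)) is true at w8.
    At w0: r -> [](~q & q) is false, so ~(r -> [](~q & q)) is true.
      At w0: r is true, [](~q & q) is false, so r -> [](~q & q) is false.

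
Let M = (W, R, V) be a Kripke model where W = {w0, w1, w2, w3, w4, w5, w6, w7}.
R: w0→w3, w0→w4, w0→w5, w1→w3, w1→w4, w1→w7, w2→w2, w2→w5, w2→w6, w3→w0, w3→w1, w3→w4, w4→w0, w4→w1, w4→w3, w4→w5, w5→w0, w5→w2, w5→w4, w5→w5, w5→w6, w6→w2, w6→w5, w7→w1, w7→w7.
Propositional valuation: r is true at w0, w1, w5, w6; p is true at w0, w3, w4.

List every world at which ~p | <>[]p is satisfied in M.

w1, w2, w5, w6, w7

Recall that []ψ holds at a world iff ψ holds at every accessible world, and <>ψ holds iff ψ holds at some accessible world.
Let φ = ~p | <>[]p. Evaluate φ at each world:
  w0 (successors {w3, w4, w5}): φ is false.
  w1 (successors {w3, w4, w7}): φ is true.
  w2 (successors {w2, w5, w6}): φ is true.
  w3 (successors {w0, w1, w4}): φ is false.
  w4 (successors {w0, w1, w3, w5}): φ is false.
  w5 (successors {w0, w2, w4, w5, w6}): φ is true.
  w6 (successors {w2, w5}): φ is true.
  w7 (successors {w1, w7}): φ is true.
For instance, at w3:
  At w3: ~p is false, <>[]p is false, so ~p | <>[]p is false.
    At w3: <>[]p requires []p at some successor in {w0, w1, w4}.
      At w0: []p is false.
      At w1: []p is false.
      At w4: []p is false.
    So <>[]p is false at w3.
Satisfying worlds: {w1, w2, w5, w6, w7}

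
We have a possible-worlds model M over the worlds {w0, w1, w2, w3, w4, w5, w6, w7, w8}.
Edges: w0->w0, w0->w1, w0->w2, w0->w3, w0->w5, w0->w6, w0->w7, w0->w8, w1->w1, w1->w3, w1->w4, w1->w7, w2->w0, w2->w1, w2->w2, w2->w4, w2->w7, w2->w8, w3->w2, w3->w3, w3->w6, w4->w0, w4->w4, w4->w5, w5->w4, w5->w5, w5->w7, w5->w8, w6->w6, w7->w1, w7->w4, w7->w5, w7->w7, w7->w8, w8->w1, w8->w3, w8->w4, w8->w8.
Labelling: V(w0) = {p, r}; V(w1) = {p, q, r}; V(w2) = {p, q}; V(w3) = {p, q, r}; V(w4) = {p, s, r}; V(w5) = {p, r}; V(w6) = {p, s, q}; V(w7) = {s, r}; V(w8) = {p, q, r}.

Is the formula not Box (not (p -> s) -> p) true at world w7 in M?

No

Recall that Box ψ holds at a world iff ψ holds at every accessible world, and Dia ψ holds iff ψ holds at some accessible world.
At w7: Box (not (p -> s) -> p) is true, so not Box (not (p -> s) -> p) is false.
  At w7: Box (not (p -> s) -> p) requires not (p -> s) -> p at every successor {w1, w4, w5, w7, w8}.
    At w1: not (p -> s) -> p is true.
    At w4: not (p -> s) -> p is true.
    At w5: not (p -> s) -> p is true.
    At w7: not (p -> s) -> p is true.
    At w8: not (p -> s) -> p is true.
  So Box (not (p -> s) -> p) is true at w7.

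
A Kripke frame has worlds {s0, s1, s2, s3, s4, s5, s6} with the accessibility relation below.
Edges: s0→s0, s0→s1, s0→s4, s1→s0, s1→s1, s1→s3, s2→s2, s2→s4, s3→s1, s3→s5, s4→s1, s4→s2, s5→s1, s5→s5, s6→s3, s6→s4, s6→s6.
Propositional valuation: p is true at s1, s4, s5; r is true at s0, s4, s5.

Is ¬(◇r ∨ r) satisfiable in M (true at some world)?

No

Let φ = ¬(◇r ∨ r). Evaluate φ at each world:
  s0 (successors {s0, s1, s4}): φ is false.
  s1 (successors {s0, s1, s3}): φ is false.
  s2 (successors {s2, s4}): φ is false.
  s3 (successors {s1, s5}): φ is false.
  s4 (successors {s1, s2}): φ is false.
  s5 (successors {s1, s5}): φ is false.
  s6 (successors {s3, s4, s6}): φ is false.
For instance, at s1:
  At s1: ◇r ∨ r is true, so ¬(◇r ∨ r) is false.
    At s1: ◇r is true, r is false, so ◇r ∨ r is true.
      At s1: ◇r requires r at some successor in {s0, s1, s3}.
        r holds at s0, so ◇r is true at s1.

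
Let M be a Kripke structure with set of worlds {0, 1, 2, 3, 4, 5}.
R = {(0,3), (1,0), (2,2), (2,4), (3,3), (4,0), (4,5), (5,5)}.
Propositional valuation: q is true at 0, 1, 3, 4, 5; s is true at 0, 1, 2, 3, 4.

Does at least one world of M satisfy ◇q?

Let φ = ◇q. Evaluate φ at each world:
  0 (successors {3}): φ is true.
  1 (successors {0}): φ is true.
  2 (successors {2, 4}): φ is true.
  3 (successors {3}): φ is true.
  4 (successors {0, 5}): φ is true.
  5 (successors {5}): φ is true.
Detail at 0 (witness):
  At 0: ◇q requires q at some successor in {3}.
    q holds at 3, so ◇q is true at 0.

Yes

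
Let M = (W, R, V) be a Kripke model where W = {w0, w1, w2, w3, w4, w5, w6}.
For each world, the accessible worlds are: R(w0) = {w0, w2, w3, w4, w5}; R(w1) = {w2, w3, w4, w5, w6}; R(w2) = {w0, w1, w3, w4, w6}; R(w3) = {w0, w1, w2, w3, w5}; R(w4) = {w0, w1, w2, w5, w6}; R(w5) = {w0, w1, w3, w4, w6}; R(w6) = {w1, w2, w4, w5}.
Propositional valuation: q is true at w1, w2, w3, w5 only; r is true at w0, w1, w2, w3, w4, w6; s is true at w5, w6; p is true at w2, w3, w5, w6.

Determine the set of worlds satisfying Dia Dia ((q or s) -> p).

w0, w1, w2, w3, w4, w5, w6

Let φ = Dia Dia ((q or s) -> p). Evaluate φ at each world:
  w0 (successors {w0, w2, w3, w4, w5}): φ is true.
  w1 (successors {w2, w3, w4, w5, w6}): φ is true.
  w2 (successors {w0, w1, w3, w4, w6}): φ is true.
  w3 (successors {w0, w1, w2, w3, w5}): φ is true.
  w4 (successors {w0, w1, w2, w5, w6}): φ is true.
  w5 (successors {w0, w1, w3, w4, w6}): φ is true.
  w6 (successors {w1, w2, w4, w5}): φ is true.
For instance, at w5:
  At w5: Dia Dia ((q or s) -> p) requires Dia ((q or s) -> p) at some successor in {w0, w1, w3, w4, w6}.
    Dia ((q or s) -> p) holds at w0, so Dia Dia ((q or s) -> p) is true at w5.
      At w0: Dia ((q or s) -> p) requires (q or s) -> p at some successor in {w0, w2, w3, w4, w5}.
        (q or s) -> p holds at w0, so Dia ((q or s) -> p) is true at w0.
Satisfying worlds: {w0, w1, w2, w3, w4, w5, w6}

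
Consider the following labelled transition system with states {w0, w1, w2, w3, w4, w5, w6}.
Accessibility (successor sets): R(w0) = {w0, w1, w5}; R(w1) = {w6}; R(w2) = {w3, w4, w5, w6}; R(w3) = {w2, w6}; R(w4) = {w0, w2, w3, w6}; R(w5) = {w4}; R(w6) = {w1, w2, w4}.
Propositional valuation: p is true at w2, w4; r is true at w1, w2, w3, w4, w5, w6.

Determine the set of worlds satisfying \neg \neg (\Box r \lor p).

w1, w2, w3, w4, w5, w6

Let φ = \neg \neg (\Box r \lor p). Evaluate φ at each world:
  w0 (successors {w0, w1, w5}): φ is false.
  w1 (successors {w6}): φ is true.
  w2 (successors {w3, w4, w5, w6}): φ is true.
  w3 (successors {w2, w6}): φ is true.
  w4 (successors {w0, w2, w3, w6}): φ is true.
  w5 (successors {w4}): φ is true.
  w6 (successors {w1, w2, w4}): φ is true.
For instance, at w3:
  At w3: \neg (\Box r \lor p) is false, so \neg \neg (\Box r \lor p) is true.
    At w3: \Box r \lor p is true, so \neg (\Box r \lor p) is false.
      At w3: \Box r is true, p is false, so \Box r \lor p is true.
Satisfying worlds: {w1, w2, w3, w4, w5, w6}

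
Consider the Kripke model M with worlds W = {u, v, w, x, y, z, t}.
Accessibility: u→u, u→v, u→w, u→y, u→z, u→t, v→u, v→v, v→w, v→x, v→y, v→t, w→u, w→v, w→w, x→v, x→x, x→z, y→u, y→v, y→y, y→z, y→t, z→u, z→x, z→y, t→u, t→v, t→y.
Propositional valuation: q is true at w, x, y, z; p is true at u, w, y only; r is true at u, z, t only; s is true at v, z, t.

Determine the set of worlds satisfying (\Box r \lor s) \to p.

Let φ = (\Box r \lor s) \to p. Evaluate φ at each world:
  u (successors {u, v, w, y, z, t}): φ is true.
  v (successors {u, v, w, x, y, t}): φ is false.
  w (successors {u, v, w}): φ is true.
  x (successors {v, x, z}): φ is true.
  y (successors {u, v, y, z, t}): φ is true.
  z (successors {u, x, y}): φ is false.
  t (successors {u, v, y}): φ is false.
For instance, at y:
  At y: \Box r \lor s is false, p is true, so (\Box r \lor s) \to p is true.
    At y: \Box r is false, s is false, so \Box r \lor s is false.
      At y: \Box r requires r at every successor {u, v, y, z, t}.
        r fails at v, so \Box r is false at y.
Satisfying worlds: {u, w, x, y}

u, w, x, y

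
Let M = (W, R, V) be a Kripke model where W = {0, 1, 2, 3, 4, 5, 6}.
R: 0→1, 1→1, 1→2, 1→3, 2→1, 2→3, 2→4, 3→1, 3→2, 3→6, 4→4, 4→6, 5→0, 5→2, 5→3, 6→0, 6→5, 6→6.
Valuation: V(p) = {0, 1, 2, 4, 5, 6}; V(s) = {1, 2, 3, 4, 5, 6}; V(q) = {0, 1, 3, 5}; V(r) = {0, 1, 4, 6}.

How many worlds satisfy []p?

4

Let φ = []p. Evaluate φ at each world:
  0 (successors {1}): φ is true.
  1 (successors {1, 2, 3}): φ is false.
  2 (successors {1, 3, 4}): φ is false.
  3 (successors {1, 2, 6}): φ is true.
  4 (successors {4, 6}): φ is true.
  5 (successors {0, 2, 3}): φ is false.
  6 (successors {0, 5, 6}): φ is true.
For instance, at 2:
  At 2: []p requires p at every successor {1, 3, 4}.
    p fails at 3, so []p is false at 2.
Satisfying worlds: {0, 3, 4, 6}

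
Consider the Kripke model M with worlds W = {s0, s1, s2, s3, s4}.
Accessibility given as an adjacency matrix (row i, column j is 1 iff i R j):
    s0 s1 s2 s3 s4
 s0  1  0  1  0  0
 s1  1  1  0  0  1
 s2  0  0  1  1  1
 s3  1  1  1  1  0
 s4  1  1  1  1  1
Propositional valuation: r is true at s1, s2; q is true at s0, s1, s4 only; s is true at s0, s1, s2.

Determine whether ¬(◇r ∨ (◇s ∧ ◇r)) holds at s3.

No

At s3: ◇r ∨ (◇s ∧ ◇r) is true, so ¬(◇r ∨ (◇s ∧ ◇r)) is false.
  At s3: ◇r is true, ◇s ∧ ◇r is true, so ◇r ∨ (◇s ∧ ◇r) is true.
    At s3: ◇r requires r at some successor in {s0, s1, s2, s3}.
      r holds at s1, so ◇r is true at s3.
    At s3: ◇s is true, ◇r is true, so ◇s ∧ ◇r is true.
      At s3: ◇s requires s at some successor in {s0, s1, s2, s3}.
        s holds at s0, so ◇s is true at s3.
      At s3: ◇r requires r at some successor in {s0, s1, s2, s3}.
        r holds at s1, so ◇r is true at s3.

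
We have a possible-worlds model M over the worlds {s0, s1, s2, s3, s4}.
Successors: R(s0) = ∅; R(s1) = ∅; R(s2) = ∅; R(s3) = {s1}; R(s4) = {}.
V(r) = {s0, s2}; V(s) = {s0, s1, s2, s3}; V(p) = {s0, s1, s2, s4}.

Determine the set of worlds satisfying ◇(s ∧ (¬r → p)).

s3

Recall that ◇ψ holds at a world iff ψ holds at some accessible world.
Let φ = ◇(s ∧ (¬r → p)). Evaluate φ at each world:
  s0 (successors ∅): φ is false.
  s1 (successors ∅): φ is false.
  s2 (successors ∅): φ is false.
  s3 (successors {s1}): φ is true.
  s4 (successors ∅): φ is false.
For instance, at s3:
  At s3: ◇(s ∧ (¬r → p)) requires s ∧ (¬r → p) at some successor in {s1}.
    s ∧ (¬r → p) holds at s1, so ◇(s ∧ (¬r → p)) is true at s3.
Satisfying worlds: {s3}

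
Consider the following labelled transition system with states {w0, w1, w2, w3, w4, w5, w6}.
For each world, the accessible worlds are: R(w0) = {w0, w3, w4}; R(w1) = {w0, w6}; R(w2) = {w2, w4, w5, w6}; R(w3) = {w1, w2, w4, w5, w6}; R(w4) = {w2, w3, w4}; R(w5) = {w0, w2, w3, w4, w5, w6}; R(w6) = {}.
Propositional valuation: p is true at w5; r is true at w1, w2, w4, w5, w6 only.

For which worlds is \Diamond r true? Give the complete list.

Let φ = \Diamond r. Evaluate φ at each world:
  w0 (successors {w0, w3, w4}): φ is true.
  w1 (successors {w0, w6}): φ is true.
  w2 (successors {w2, w4, w5, w6}): φ is true.
  w3 (successors {w1, w2, w4, w5, w6}): φ is true.
  w4 (successors {w2, w3, w4}): φ is true.
  w5 (successors {w0, w2, w3, w4, w5, w6}): φ is true.
  w6 (successors ∅): φ is false.
For instance, at w0:
  At w0: \Diamond r requires r at some successor in {w0, w3, w4}.
    r holds at w4, so \Diamond r is true at w0.
Satisfying worlds: {w0, w1, w2, w3, w4, w5}

w0, w1, w2, w3, w4, w5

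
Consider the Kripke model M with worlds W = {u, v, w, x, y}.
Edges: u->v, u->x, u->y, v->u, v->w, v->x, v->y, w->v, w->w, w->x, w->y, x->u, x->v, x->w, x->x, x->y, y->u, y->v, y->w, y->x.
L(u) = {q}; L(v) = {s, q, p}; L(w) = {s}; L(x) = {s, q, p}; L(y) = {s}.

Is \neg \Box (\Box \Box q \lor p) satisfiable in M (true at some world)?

Yes

Let φ = \neg \Box (\Box \Box q \lor p). Evaluate φ at each world:
  u (successors {v, x, y}): φ is true.
  v (successors {u, w, x, y}): φ is true.
  w (successors {v, w, x, y}): φ is true.
  x (successors {u, v, w, x, y}): φ is true.
  y (successors {u, v, w, x}): φ is true.
Detail at u (witness):
  At u: \Box (\Box \Box q \lor p) is false, so \neg \Box (\Box \Box q \lor p) is true.
    At u: \Box (\Box \Box q \lor p) requires \Box \Box q \lor p at every successor {v, x, y}.
      \Box \Box q \lor p fails at y, so \Box (\Box \Box q \lor p) is false at u.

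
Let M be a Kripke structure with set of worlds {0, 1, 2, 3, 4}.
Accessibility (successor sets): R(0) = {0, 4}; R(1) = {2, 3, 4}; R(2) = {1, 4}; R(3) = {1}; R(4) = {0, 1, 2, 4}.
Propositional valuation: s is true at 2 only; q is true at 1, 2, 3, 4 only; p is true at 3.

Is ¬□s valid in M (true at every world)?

Yes

Recall that □ψ holds at a world iff ψ holds at every accessible world, and ◇ψ holds iff ψ holds at some accessible world.
Let φ = ¬□s. Evaluate φ at each world:
  0 (successors {0, 4}): φ is true.
  1 (successors {2, 3, 4}): φ is true.
  2 (successors {1, 4}): φ is true.
  3 (successors {1}): φ is true.
  4 (successors {0, 1, 2, 4}): φ is true.
For instance, at 2:
  At 2: □s is false, so ¬□s is true.
    At 2: □s requires s at every successor {1, 4}.
      s fails at 1, so □s is false at 2.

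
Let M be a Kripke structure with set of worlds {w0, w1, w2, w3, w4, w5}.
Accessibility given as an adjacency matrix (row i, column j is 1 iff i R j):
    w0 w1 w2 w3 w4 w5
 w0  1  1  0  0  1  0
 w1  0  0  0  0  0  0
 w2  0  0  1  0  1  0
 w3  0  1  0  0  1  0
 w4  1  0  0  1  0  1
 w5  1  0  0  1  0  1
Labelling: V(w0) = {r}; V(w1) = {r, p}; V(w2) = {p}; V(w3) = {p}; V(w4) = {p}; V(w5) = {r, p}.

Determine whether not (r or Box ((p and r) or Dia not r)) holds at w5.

No

Recall that Box ψ holds at a world iff ψ holds at every accessible world, and Dia ψ holds iff ψ holds at some accessible world.
At w5: r or Box ((p and r) or Dia not r) is true, so not (r or Box ((p and r) or Dia not r)) is false.
  At w5: r is true, Box ((p and r) or Dia not r) is true, so r or Box ((p and r) or Dia not r) is true.
    At w5: Box ((p and r) or Dia not r) requires (p and r) or Dia not r at every successor {w0, w3, w5}.
      At w0: (p and r) or Dia not r is true.
      At w3: (p and r) or Dia not r is true.
      At w5: (p and r) or Dia not r is true.
    So Box ((p and r) or Dia not r) is true at w5.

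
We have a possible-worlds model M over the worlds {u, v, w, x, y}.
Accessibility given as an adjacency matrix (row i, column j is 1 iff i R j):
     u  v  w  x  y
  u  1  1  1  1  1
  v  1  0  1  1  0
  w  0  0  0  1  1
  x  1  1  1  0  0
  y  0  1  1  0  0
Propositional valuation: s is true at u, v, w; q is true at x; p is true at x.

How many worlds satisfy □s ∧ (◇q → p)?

2

Let φ = □s ∧ (◇q → p). Evaluate φ at each world:
  u (successors {u, v, w, x, y}): φ is false.
  v (successors {u, w, x}): φ is false.
  w (successors {x, y}): φ is false.
  x (successors {u, v, w}): φ is true.
  y (successors {v, w}): φ is true.
For instance, at y:
  At y: □s is true, ◇q → p is true, so □s ∧ (◇q → p) is true.
    At y: □s requires s at every successor {v, w}.
      At v: s is true.
      At w: s is true.
    So □s is true at y.
    At y: ◇q is false, p is false, so ◇q → p is true.
      At y: ◇q requires q at some successor in {v, w}.
        At v: q is false.
        At w: q is false.
      So ◇q is false at y.
Satisfying worlds: {x, y}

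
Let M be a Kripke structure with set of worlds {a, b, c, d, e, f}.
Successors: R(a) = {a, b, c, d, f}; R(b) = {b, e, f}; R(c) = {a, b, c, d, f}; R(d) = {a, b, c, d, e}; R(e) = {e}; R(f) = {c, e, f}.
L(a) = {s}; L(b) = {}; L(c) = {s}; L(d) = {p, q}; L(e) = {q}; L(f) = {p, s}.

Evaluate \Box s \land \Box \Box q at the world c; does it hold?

Recall that \Box ψ holds at a world iff ψ holds at every accessible world, and \Diamond ψ holds iff ψ holds at some accessible world.
At c: \Box s is false, \Box \Box q is false, so \Box s \land \Box \Box q is false.
  At c: \Box s requires s at every successor {a, b, c, d, f}.
    s fails at b, so \Box s is false at c.
  At c: \Box \Box q requires \Box q at every successor {a, b, c, d, f}.
    \Box q fails at a, so \Box \Box q is false at c.
      At a: \Box q requires q at every successor {a, b, c, d, f}.
        q fails at a, so \Box q is false at a.

No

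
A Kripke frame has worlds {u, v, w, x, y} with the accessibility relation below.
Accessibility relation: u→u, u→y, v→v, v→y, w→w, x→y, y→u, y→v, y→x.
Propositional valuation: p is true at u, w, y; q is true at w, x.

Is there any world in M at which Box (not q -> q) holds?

Let φ = Box (not q -> q). Evaluate φ at each world:
  u (successors {u, y}): φ is false.
  v (successors {v, y}): φ is false.
  w (successors {w}): φ is true.
  x (successors {y}): φ is false.
  y (successors {u, v, x}): φ is false.
Detail at w (witness):
  At w: Box (not q -> q) requires not q -> q at every successor {w}.
    At w: not q -> q is true.
  So Box (not q -> q) is true at w.

Yes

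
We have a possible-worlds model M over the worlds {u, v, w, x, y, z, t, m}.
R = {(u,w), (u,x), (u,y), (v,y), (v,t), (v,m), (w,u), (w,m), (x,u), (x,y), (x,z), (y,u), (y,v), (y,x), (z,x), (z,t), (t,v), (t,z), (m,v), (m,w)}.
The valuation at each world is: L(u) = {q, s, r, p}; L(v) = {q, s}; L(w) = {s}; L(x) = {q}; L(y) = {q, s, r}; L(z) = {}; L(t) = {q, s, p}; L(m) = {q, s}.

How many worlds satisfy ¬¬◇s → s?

6

Recall that ◇ψ holds at a world iff ψ holds at some accessible world.
Let φ = ¬¬◇s → s. Evaluate φ at each world:
  u (successors {w, x, y}): φ is true.
  v (successors {y, t, m}): φ is true.
  w (successors {u, m}): φ is true.
  x (successors {u, y, z}): φ is false.
  y (successors {u, v, x}): φ is true.
  z (successors {x, t}): φ is false.
  t (successors {v, z}): φ is true.
  m (successors {v, w}): φ is true.
For instance, at u:
  At u: ¬¬◇s is true, s is true, so ¬¬◇s → s is true.
    At u: ¬◇s is false, so ¬¬◇s is true.
      At u: ◇s is true, so ¬◇s is false.
Satisfying worlds: {u, v, w, y, t, m}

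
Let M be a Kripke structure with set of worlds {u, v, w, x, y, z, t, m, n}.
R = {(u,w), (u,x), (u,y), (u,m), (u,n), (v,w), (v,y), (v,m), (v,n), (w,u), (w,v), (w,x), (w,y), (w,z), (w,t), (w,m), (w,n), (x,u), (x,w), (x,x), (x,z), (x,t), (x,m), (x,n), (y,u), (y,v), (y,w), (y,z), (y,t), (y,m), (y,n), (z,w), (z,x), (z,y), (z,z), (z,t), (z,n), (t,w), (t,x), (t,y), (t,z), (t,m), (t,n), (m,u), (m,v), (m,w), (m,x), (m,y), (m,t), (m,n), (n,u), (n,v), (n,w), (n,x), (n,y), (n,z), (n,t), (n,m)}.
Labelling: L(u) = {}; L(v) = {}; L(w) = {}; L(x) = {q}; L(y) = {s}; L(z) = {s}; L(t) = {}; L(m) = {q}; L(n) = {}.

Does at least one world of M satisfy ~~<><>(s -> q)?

Yes

Recall that <>ψ holds at a world iff ψ holds at some accessible world.
Let φ = ~~<><>(s -> q). Evaluate φ at each world:
  u (successors {w, x, y, m, n}): φ is true.
  v (successors {w, y, m, n}): φ is true.
  w (successors {u, v, x, y, z, t, m, n}): φ is true.
  x (successors {u, w, x, z, t, m, n}): φ is true.
  y (successors {u, v, w, z, t, m, n}): φ is true.
  z (successors {w, x, y, z, t, n}): φ is true.
  t (successors {w, x, y, z, m, n}): φ is true.
  m (successors {u, v, w, x, y, t, n}): φ is true.
  n (successors {u, v, w, x, y, z, t, m}): φ is true.
Detail at u (witness):
  At u: ~<><>(s -> q) is false, so ~~<><>(s -> q) is true.
    At u: <><>(s -> q) is true, so ~<><>(s -> q) is false.
      At u: <><>(s -> q) requires <>(s -> q) at some successor in {w, x, y, m, n}.
        <>(s -> q) holds at w, so <><>(s -> q) is true at u.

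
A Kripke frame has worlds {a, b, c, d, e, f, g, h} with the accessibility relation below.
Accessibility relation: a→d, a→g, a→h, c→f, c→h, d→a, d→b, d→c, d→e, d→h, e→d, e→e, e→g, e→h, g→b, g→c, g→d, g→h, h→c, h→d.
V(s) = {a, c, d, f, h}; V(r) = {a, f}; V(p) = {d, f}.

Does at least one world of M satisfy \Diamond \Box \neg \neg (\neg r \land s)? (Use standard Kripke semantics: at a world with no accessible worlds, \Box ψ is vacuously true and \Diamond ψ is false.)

Yes

Recall that \Box ψ holds at a world iff ψ holds at every accessible world, and \Diamond ψ holds iff ψ holds at some accessible world.
Let φ = \Diamond \Box \neg \neg (\neg r \land s). Evaluate φ at each world:
  a (successors {d, g, h}): φ is true.
  b (successors ∅): φ is false.
  c (successors {f, h}): φ is true.
  d (successors {a, b, c, e, h}): φ is true.
  e (successors {d, e, g, h}): φ is true.
  f (successors ∅): φ is false.
  g (successors {b, c, d, h}): φ is true.
  h (successors {c, d}): φ is false.
Detail at a (witness):
  At a: \Diamond \Box \neg \neg (\neg r \land s) requires \Box \neg \neg (\neg r \land s) at some successor in {d, g, h}.
    \Box \neg \neg (\neg r \land s) holds at h, so \Diamond \Box \neg \neg (\neg r \land s) is true at a.
      At h: \Box \neg \neg (\neg r \land s) requires \neg \neg (\neg r \land s) at every successor {c, d}.
        At c: \neg \neg (\neg r \land s) is true.
        At d: \neg \neg (\neg r \land s) is true.
      So \Box \neg \neg (\neg r \land s) is true at h.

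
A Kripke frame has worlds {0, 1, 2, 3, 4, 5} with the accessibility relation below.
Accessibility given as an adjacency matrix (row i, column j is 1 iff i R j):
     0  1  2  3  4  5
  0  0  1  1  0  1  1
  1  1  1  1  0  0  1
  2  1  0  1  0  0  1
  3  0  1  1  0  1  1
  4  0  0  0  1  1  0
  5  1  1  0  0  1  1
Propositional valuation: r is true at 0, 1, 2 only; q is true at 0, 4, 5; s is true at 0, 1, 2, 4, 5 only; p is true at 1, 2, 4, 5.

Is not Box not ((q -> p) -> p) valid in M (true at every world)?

Let φ = not Box not ((q -> p) -> p). Evaluate φ at each world:
  0 (successors {1, 2, 4, 5}): φ is true.
  1 (successors {0, 1, 2, 5}): φ is true.
  2 (successors {0, 2, 5}): φ is true.
  3 (successors {1, 2, 4, 5}): φ is true.
  4 (successors {3, 4}): φ is true.
  5 (successors {0, 1, 4, 5}): φ is true.
For instance, at 4:
  At 4: Box not ((q -> p) -> p) is false, so not Box not ((q -> p) -> p) is true.
    At 4: Box not ((q -> p) -> p) requires not ((q -> p) -> p) at every successor {3, 4}.
      not ((q -> p) -> p) fails at 4, so Box not ((q -> p) -> p) is false at 4.

Yes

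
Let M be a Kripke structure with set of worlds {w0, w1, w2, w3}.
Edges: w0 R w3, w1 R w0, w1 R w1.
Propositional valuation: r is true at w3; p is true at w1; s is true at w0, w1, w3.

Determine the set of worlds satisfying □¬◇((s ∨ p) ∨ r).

w0, w2, w3

Recall that □ψ holds at a world iff ψ holds at every accessible world, and ◇ψ holds iff ψ holds at some accessible world.
Let φ = □¬◇((s ∨ p) ∨ r). Evaluate φ at each world:
  w0 (successors {w3}): φ is true.
  w1 (successors {w0, w1}): φ is false.
  w2 (successors ∅): φ is true.
  w3 (successors ∅): φ is true.
For instance, at w1:
  At w1: □¬◇((s ∨ p) ∨ r) requires ¬◇((s ∨ p) ∨ r) at every successor {w0, w1}.
    ¬◇((s ∨ p) ∨ r) fails at w0, so □¬◇((s ∨ p) ∨ r) is false at w1.
      At w0: ◇((s ∨ p) ∨ r) is true, so ¬◇((s ∨ p) ∨ r) is false.
Satisfying worlds: {w0, w2, w3}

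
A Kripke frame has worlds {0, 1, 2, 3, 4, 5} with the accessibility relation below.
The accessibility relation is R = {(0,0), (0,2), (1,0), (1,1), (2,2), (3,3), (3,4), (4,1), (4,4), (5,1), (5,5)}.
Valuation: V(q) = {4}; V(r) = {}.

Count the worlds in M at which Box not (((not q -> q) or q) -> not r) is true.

0

Let φ = Box not (((not q -> q) or q) -> not r). Evaluate φ at each world:
  0 (successors {0, 2}): φ is false.
  1 (successors {0, 1}): φ is false.
  2 (successors {2}): φ is false.
  3 (successors {3, 4}): φ is false.
  4 (successors {1, 4}): φ is false.
  5 (successors {1, 5}): φ is false.
For instance, at 1:
  At 1: Box not (((not q -> q) or q) -> not r) requires not (((not q -> q) or q) -> not r) at every successor {0, 1}.
    not (((not q -> q) or q) -> not r) fails at 0, so Box not (((not q -> q) or q) -> not r) is false at 1.
Satisfying worlds: none.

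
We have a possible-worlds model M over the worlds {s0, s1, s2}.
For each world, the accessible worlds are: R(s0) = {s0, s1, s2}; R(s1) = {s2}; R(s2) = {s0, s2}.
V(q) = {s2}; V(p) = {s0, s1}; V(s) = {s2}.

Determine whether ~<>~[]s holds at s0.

At s0: <>~[]s is true, so ~<>~[]s is false.
  At s0: <>~[]s requires ~[]s at some successor in {s0, s1, s2}.
    ~[]s holds at s0, so <>~[]s is true at s0.
      At s0: []s is false, so ~[]s is true.

No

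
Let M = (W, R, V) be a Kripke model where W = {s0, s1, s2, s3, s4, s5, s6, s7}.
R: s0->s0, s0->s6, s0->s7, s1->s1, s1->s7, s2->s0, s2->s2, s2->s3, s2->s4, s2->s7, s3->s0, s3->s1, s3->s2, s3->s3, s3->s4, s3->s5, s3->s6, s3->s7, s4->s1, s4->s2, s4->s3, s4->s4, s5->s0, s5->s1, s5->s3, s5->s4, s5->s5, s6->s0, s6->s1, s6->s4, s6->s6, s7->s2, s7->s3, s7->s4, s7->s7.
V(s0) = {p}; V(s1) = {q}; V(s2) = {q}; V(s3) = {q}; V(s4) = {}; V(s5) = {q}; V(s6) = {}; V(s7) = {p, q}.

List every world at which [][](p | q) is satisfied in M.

none

Let φ = [][](p | q). Evaluate φ at each world:
  s0 (successors {s0, s6, s7}): φ is false.
  s1 (successors {s1, s7}): φ is false.
  s2 (successors {s0, s2, s3, s4, s7}): φ is false.
  s3 (successors {s0, s1, s2, s3, s4, s5, s6, s7}): φ is false.
  s4 (successors {s1, s2, s3, s4}): φ is false.
  s5 (successors {s0, s1, s3, s4, s5}): φ is false.
  s6 (successors {s0, s1, s4, s6}): φ is false.
  s7 (successors {s2, s3, s4, s7}): φ is false.
For instance, at s2:
  At s2: [][](p | q) requires [](p | q) at every successor {s0, s2, s3, s4, s7}.
    [](p | q) fails at s0, so [][](p | q) is false at s2.
      At s0: [](p | q) requires p | q at every successor {s0, s6, s7}.
        p | q fails at s6, so [](p | q) is false at s0.
Satisfying worlds: none.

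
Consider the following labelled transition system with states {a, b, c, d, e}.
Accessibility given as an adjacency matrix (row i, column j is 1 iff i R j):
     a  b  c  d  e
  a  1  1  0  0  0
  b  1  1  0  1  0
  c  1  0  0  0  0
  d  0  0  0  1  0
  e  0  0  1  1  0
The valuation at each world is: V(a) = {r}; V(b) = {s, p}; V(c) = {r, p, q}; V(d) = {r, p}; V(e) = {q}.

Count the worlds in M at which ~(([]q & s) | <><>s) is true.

Recall that []ψ holds at a world iff ψ holds at every accessible world, and <>ψ holds iff ψ holds at some accessible world.
Let φ = ~(([]q & s) | <><>s). Evaluate φ at each world:
  a (successors {a, b}): φ is false.
  b (successors {a, b, d}): φ is false.
  c (successors {a}): φ is false.
  d (successors {d}): φ is true.
  e (successors {c, d}): φ is true.
For instance, at c:
  At c: ([]q & s) | <><>s is true, so ~(([]q & s) | <><>s) is false.
    At c: []q & s is false, <><>s is true, so ([]q & s) | <><>s is true.
      At c: []q is false, s is false, so []q & s is false.
      At c: <><>s requires <>s at some successor in {a}.
        <>s holds at a, so <><>s is true at c.
Satisfying worlds: {d, e}

2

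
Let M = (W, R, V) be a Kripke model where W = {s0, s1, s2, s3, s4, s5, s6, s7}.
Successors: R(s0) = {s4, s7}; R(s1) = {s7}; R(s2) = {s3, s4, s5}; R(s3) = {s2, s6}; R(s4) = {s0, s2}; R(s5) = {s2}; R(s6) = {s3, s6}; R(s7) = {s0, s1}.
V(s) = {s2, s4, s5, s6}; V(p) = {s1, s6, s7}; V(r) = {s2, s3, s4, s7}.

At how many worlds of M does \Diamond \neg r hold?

5

Let φ = \Diamond \neg r. Evaluate φ at each world:
  s0 (successors {s4, s7}): φ is false.
  s1 (successors {s7}): φ is false.
  s2 (successors {s3, s4, s5}): φ is true.
  s3 (successors {s2, s6}): φ is true.
  s4 (successors {s0, s2}): φ is true.
  s5 (successors {s2}): φ is false.
  s6 (successors {s3, s6}): φ is true.
  s7 (successors {s0, s1}): φ is true.
For instance, at s6:
  At s6: \Diamond \neg r requires \neg r at some successor in {s3, s6}.
    \neg r holds at s6, so \Diamond \neg r is true at s6.
Satisfying worlds: {s2, s3, s4, s6, s7}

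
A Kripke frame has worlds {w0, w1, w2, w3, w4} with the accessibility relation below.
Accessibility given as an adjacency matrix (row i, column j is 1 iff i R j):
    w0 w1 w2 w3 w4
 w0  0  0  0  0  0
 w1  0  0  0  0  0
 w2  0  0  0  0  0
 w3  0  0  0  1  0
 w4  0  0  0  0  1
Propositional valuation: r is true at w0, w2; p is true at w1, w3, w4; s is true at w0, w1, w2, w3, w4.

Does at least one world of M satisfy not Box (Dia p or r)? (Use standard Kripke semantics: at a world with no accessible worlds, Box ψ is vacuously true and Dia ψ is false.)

No

Recall that Box ψ holds at a world iff ψ holds at every accessible world, and Dia ψ holds iff ψ holds at some accessible world.
Let φ = not Box (Dia p or r). Evaluate φ at each world:
  w0 (successors ∅): φ is false.
  w1 (successors ∅): φ is false.
  w2 (successors ∅): φ is false.
  w3 (successors {w3}): φ is false.
  w4 (successors {w4}): φ is false.
For instance, at w4:
  At w4: Box (Dia p or r) is true, so not Box (Dia p or r) is false.
    At w4: Box (Dia p or r) requires Dia p or r at every successor {w4}.
      At w4: Dia p or r is true.
    So Box (Dia p or r) is true at w4.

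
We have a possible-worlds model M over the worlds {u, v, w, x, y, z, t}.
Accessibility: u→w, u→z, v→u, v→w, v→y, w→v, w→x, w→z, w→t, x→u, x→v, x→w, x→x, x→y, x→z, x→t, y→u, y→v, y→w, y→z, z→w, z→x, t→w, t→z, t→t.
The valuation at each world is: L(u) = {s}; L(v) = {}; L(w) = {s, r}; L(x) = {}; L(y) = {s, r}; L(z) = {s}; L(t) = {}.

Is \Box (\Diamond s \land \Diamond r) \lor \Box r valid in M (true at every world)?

Let φ = \Box (\Diamond s \land \Diamond r) \lor \Box r. Evaluate φ at each world:
  u (successors {w, z}): φ is false.
  v (successors {u, w, y}): φ is false.
  w (successors {v, x, z, t}): φ is true.
  x (successors {u, v, w, x, y, z, t}): φ is false.
  y (successors {u, v, w, z}): φ is false.
  z (successors {w, x}): φ is false.
  t (successors {w, z, t}): φ is false.
Detail at u (counterexample):
  At u: \Box (\Diamond s \land \Diamond r) is false, \Box r is false, so \Box (\Diamond s \land \Diamond r) \lor \Box r is false.
    At u: \Box (\Diamond s \land \Diamond r) requires \Diamond s \land \Diamond r at every successor {w, z}.
      \Diamond s \land \Diamond r fails at w, so \Box (\Diamond s \land \Diamond r) is false at u.
    At u: \Box r requires r at every successor {w, z}.
      r fails at z, so \Box r is false at u.

No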